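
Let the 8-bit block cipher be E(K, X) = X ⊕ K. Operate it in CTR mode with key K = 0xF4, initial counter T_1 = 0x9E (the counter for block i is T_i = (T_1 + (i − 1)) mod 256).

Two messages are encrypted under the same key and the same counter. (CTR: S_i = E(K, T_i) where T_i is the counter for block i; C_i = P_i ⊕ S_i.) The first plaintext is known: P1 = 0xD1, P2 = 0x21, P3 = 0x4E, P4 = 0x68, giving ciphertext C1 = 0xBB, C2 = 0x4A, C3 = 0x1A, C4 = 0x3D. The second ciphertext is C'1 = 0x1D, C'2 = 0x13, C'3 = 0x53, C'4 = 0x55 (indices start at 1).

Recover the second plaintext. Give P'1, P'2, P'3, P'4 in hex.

In CTR with a reused counter, both messages share the same keystream S_i, so C_i ⊕ C'_i = P_i ⊕ P'_i and thus P'_i = P_i ⊕ C_i ⊕ C'_i.
P'1: 0xD1 ⊕ 0xBB ⊕ 0x1D = 0x77.
P'2: 0x21 ⊕ 0x4A ⊕ 0x13 = 0x78.
P'3: 0x4E ⊕ 0x1A ⊕ 0x53 = 0x07.
P'4: 0x68 ⊕ 0x3D ⊕ 0x55 = 0x00.

P'1 = 0x77, P'2 = 0x78, P'3 = 0x07, P'4 = 0x00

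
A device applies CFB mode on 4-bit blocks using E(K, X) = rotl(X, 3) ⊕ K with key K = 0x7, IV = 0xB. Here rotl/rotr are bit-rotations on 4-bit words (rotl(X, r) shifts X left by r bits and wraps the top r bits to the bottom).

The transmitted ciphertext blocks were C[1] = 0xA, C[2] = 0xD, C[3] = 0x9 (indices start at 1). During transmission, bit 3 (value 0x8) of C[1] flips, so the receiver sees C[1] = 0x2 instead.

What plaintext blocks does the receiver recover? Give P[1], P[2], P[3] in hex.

P[1] = 0x8, P[2] = 0xB, P[3] = 0x0

CFB decryption: P_i = C_i ⊕ E(K, C_{i−1}), with C_{0} = IV.
Only C[1] changed, to 0x2. In CFB, a change in C_i flips the same bit in P_i and garbles P_{i+1}. Decrypting the received ciphertext:
P[1]: E(K, 0xB) = 0xA; 0x2 ⊕ 0xA = 0x8.
P[2]: E(K, 0x2) = 0x6; 0xD ⊕ 0x6 = 0xB.
P[3]: E(K, 0xD) = 0x9; 0x9 ⊕ 0x9 = 0x0.
Blocks that differ from the original plaintext: P[1], P[2].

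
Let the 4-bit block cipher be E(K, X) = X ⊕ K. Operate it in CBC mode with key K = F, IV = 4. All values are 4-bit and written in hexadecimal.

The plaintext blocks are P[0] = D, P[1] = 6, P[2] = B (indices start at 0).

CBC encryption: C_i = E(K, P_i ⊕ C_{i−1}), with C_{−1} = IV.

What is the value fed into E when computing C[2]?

4

C[0]: P[0] ⊕ 4 = 9; E(K, 9) = 6.
C[1]: P[1] ⊕ 6 = 0; E(K, 0) = F.
C[2]: P[2] ⊕ F = 4; E(K, 4) = B.
So the input to E for block [2] is 4.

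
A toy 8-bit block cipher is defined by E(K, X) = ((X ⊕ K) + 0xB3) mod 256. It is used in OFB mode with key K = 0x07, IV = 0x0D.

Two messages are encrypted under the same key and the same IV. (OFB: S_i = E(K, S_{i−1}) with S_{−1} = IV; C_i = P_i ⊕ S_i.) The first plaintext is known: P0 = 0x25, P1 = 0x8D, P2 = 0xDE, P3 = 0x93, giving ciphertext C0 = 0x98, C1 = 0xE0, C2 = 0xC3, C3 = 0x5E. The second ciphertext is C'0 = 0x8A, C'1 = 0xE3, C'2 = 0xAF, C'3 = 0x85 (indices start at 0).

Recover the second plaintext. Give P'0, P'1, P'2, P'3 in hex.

In OFB with a reused IV, both messages share the same keystream S_i, so C_i ⊕ C'_i = P_i ⊕ P'_i and thus P'_i = P_i ⊕ C_i ⊕ C'_i.
P'0: 0x25 ⊕ 0x98 ⊕ 0x8A = 0x37.
P'1: 0x8D ⊕ 0xE0 ⊕ 0xE3 = 0x8E.
P'2: 0xDE ⊕ 0xC3 ⊕ 0xAF = 0xB2.
P'3: 0x93 ⊕ 0x5E ⊕ 0x85 = 0x48.

P'0 = 0x37, P'1 = 0x8E, P'2 = 0xB2, P'3 = 0x48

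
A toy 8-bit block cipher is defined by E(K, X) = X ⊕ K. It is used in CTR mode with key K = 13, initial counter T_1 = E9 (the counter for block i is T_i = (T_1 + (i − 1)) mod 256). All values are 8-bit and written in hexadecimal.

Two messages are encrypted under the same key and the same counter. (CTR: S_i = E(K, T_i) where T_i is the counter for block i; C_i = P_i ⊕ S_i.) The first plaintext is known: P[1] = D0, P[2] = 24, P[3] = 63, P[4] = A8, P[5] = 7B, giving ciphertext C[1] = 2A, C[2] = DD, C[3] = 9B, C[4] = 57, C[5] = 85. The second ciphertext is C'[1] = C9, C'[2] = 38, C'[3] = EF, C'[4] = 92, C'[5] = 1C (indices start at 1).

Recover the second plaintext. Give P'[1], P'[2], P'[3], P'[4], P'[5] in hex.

P'[1] = 33, P'[2] = C1, P'[3] = 17, P'[4] = 6D, P'[5] = E2

In CTR with a reused counter, both messages share the same keystream S_i, so C_i ⊕ C'_i = P_i ⊕ P'_i and thus P'_i = P_i ⊕ C_i ⊕ C'_i.
P'[1]: D0 ⊕ 2A ⊕ C9 = 33.
P'[2]: 24 ⊕ DD ⊕ 38 = C1.
P'[3]: 63 ⊕ 9B ⊕ EF = 17.
P'[4]: A8 ⊕ 57 ⊕ 92 = 6D.
P'[5]: 7B ⊕ 85 ⊕ 1C = E2.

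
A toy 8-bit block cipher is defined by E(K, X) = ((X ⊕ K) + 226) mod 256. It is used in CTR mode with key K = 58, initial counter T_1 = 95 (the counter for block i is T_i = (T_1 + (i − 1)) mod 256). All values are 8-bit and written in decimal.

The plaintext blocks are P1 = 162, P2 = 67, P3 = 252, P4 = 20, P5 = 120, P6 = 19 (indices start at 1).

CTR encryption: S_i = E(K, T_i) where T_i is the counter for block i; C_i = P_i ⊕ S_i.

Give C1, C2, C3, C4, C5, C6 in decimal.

C1: T = 95, S = E(K, T) = 71; 162 ⊕ 71 = 229.
C2: T = 96, S = E(K, T) = 60; 67 ⊕ 60 = 127.
C3: T = 97, S = E(K, T) = 61; 252 ⊕ 61 = 193.
C4: T = 98, S = E(K, T) = 58; 20 ⊕ 58 = 46.
C5: T = 99, S = E(K, T) = 59; 120 ⊕ 59 = 67.
C6: T = 100, S = E(K, T) = 64; 19 ⊕ 64 = 83.

C1 = 229, C2 = 127, C3 = 193, C4 = 46, C5 = 67, C6 = 83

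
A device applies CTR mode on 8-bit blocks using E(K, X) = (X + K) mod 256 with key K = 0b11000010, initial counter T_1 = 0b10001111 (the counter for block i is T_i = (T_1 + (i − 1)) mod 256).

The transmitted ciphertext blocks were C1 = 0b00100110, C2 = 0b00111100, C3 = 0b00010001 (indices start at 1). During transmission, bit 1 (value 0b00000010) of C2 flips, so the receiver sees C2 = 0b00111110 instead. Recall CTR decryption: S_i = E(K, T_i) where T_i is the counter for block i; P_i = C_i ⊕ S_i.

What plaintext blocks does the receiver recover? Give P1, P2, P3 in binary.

Only C2 changed, to 0b00111110. In CTR, a change in C_i flips the same bit in P_i only; the keystream is unaffected. Decrypting the received ciphertext:
P1: T = 0b10001111, S = E(K, T) = 0b01010001; 0b00100110 ⊕ 0b01010001 = 0b01110111.
P2: T = 0b10010000, S = E(K, T) = 0b01010010; 0b00111110 ⊕ 0b01010010 = 0b01101100.
P3: T = 0b10010001, S = E(K, T) = 0b01010011; 0b00010001 ⊕ 0b01010011 = 0b01000010.
Blocks that differ from the original plaintext: P2.

P1 = 0b01110111, P2 = 0b01101100, P3 = 0b01000010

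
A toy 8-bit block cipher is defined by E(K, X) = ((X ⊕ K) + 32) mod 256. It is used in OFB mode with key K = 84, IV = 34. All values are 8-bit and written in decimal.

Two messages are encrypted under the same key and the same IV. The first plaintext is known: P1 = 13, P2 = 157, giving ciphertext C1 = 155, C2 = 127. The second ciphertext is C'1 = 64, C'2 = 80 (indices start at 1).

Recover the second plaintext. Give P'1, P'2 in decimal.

In OFB with a reused IV, both messages share the same keystream S_i, so C_i ⊕ C'_i = P_i ⊕ P'_i and thus P'_i = P_i ⊕ C_i ⊕ C'_i.
P'1: 13 ⊕ 155 ⊕ 64 = 214.
P'2: 157 ⊕ 127 ⊕ 80 = 178.

P'1 = 214, P'2 = 178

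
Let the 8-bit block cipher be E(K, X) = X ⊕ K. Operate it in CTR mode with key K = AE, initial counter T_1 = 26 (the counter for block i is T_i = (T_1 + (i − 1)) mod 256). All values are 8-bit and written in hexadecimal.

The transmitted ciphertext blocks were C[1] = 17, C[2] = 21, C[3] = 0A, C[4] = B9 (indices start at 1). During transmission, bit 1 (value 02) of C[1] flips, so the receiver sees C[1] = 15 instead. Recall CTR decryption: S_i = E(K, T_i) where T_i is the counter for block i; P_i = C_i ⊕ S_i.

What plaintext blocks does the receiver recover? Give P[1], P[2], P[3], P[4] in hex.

Only C[1] changed, to 15. In CTR, a change in C_i flips the same bit in P_i only; the keystream is unaffected. Decrypting the received ciphertext:
P[1]: T = 26, S = E(K, T) = 88; 15 ⊕ 88 = 9D.
P[2]: T = 27, S = E(K, T) = 89; 21 ⊕ 89 = A8.
P[3]: T = 28, S = E(K, T) = 86; 0A ⊕ 86 = 8C.
P[4]: T = 29, S = E(K, T) = 87; B9 ⊕ 87 = 3E.
Blocks that differ from the original plaintext: P[1].

P[1] = 9D, P[2] = A8, P[3] = 8C, P[4] = 3E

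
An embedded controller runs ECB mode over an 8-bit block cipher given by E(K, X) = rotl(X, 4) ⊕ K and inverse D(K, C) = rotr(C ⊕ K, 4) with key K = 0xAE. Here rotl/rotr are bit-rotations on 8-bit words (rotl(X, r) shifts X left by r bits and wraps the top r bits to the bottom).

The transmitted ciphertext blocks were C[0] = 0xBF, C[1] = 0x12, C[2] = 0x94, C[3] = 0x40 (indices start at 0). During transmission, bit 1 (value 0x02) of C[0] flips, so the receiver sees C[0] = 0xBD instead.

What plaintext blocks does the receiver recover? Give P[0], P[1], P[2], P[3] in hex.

ECB decryption: P_i = D(K, C_i).
Only C[0] changed, to 0xBD. In ECB, a change in C_i affects only P_i. Decrypting the received ciphertext:
P[0]: D(K, 0xBD) = 0x31.
P[1]: D(K, 0x12) = 0xCB.
P[2]: D(K, 0x94) = 0xA3.
P[3]: D(K, 0x40) = 0xEE.
Blocks that differ from the original plaintext: P[0].

P[0] = 0x31, P[1] = 0xCB, P[2] = 0xA3, P[3] = 0xEE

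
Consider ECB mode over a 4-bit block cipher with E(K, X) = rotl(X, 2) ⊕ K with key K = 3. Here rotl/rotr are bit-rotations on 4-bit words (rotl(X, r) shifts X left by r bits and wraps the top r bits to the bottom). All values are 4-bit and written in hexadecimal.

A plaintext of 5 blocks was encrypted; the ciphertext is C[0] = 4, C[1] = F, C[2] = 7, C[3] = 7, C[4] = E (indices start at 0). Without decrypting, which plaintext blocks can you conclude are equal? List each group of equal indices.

P[2] = P[3]

ECB encrypts each block independently with the same key, so equal ciphertext blocks imply equal plaintext blocks.
C[2] = C[3] = 7, so P[2] = P[3].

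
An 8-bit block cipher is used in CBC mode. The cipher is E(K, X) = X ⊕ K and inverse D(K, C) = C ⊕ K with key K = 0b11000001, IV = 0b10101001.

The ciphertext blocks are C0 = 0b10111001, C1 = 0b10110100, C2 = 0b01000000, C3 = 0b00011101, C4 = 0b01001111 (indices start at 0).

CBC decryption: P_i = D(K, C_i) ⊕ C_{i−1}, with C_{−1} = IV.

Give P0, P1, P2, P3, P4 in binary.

P0: D(K, 0b10111001) = 0b01111000; 0b01111000 ⊕ 0b10101001 = 0b11010001.
P1: D(K, 0b10110100) = 0b01110101; 0b01110101 ⊕ 0b10111001 = 0b11001100.
P2: D(K, 0b01000000) = 0b10000001; 0b10000001 ⊕ 0b10110100 = 0b00110101.
P3: D(K, 0b00011101) = 0b11011100; 0b11011100 ⊕ 0b01000000 = 0b10011100.
P4: D(K, 0b01001111) = 0b10001110; 0b10001110 ⊕ 0b00011101 = 0b10010011.

P0 = 0b11010001, P1 = 0b11001100, P2 = 0b00110101, P3 = 0b10011100, P4 = 0b10010011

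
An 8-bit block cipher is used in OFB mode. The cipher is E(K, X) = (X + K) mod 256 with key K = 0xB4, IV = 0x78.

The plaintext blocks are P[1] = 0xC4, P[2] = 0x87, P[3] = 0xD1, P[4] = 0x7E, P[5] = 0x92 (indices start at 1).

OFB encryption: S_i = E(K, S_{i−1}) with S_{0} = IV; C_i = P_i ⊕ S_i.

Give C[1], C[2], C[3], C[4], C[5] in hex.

C[1]: S = E(K, 0x78) = 0x2C; 0xC4 ⊕ 0x2C = 0xE8.
C[2]: S = E(K, 0x2C) = 0xE0; 0x87 ⊕ 0xE0 = 0x67.
C[3]: S = E(K, 0xE0) = 0x94; 0xD1 ⊕ 0x94 = 0x45.
C[4]: S = E(K, 0x94) = 0x48; 0x7E ⊕ 0x48 = 0x36.
C[5]: S = E(K, 0x48) = 0xFC; 0x92 ⊕ 0xFC = 0x6E.

C[1] = 0xE8, C[2] = 0x67, C[3] = 0x45, C[4] = 0x36, C[5] = 0x6E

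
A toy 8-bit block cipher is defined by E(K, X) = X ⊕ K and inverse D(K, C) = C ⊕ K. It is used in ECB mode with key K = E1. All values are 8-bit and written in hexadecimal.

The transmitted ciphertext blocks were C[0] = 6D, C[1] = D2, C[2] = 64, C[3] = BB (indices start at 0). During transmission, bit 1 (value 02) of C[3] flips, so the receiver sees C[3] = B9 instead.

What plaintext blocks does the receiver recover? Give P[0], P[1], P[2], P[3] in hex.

ECB decryption: P_i = D(K, C_i).
Only C[3] changed, to B9. In ECB, a change in C_i affects only P_i. Decrypting the received ciphertext:
P[0]: D(K, 6D) = 8C.
P[1]: D(K, D2) = 33.
P[2]: D(K, 64) = 85.
P[3]: D(K, B9) = 58.
Blocks that differ from the original plaintext: P[3].

P[0] = 8C, P[1] = 33, P[2] = 85, P[3] = 58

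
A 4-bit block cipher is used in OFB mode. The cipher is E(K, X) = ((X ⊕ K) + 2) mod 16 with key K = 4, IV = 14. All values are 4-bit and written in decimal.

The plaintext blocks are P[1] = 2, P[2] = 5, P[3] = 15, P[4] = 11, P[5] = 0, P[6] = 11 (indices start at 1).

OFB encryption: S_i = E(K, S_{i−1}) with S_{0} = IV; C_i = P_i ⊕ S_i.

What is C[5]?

C[1]: S = E(K, 14) = 12; 2 ⊕ 12 = 14.
C[2]: S = E(K, 12) = 10; 5 ⊕ 10 = 15.
C[3]: S = E(K, 10) = 0; 15 ⊕ 0 = 15.
C[4]: S = E(K, 0) = 6; 11 ⊕ 6 = 13.
C[5]: S = E(K, 6) = 4; 0 ⊕ 4 = 4.

C[5] = 4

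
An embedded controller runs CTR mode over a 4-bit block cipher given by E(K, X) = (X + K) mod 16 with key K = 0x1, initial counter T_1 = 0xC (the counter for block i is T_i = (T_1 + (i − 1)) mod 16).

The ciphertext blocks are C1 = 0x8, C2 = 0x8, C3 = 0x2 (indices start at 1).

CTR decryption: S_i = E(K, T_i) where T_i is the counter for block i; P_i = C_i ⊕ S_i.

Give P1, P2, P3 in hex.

P1 = 0x5, P2 = 0x6, P3 = 0xD

P1: T = 0xC, S = E(K, T) = 0xD; 0x8 ⊕ 0xD = 0x5.
P2: T = 0xD, S = E(K, T) = 0xE; 0x8 ⊕ 0xE = 0x6.
P3: T = 0xE, S = E(K, T) = 0xF; 0x2 ⊕ 0xF = 0xD.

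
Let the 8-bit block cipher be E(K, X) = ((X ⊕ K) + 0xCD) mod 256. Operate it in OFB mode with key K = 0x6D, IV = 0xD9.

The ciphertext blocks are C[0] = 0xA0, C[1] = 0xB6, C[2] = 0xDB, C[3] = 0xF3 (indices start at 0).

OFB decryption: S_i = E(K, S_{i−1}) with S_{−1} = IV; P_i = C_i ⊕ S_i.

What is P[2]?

P[2] = 0x7A

P[0]: S = E(K, 0xD9) = 0x81; 0xA0 ⊕ 0x81 = 0x21.
P[1]: S = E(K, 0x81) = 0xB9; 0xB6 ⊕ 0xB9 = 0x0F.
P[2]: S = E(K, 0xB9) = 0xA1; 0xDB ⊕ 0xA1 = 0x7A.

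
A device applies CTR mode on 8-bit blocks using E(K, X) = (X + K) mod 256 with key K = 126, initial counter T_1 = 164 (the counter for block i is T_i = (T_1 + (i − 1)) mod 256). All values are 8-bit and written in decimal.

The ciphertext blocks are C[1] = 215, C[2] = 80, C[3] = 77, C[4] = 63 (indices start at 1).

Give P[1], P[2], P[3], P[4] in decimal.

CTR decryption: S_i = E(K, T_i) where T_i is the counter for block i; P_i = C_i ⊕ S_i.
P[1]: T = 164, S = E(K, T) = 34; 215 ⊕ 34 = 245.
P[2]: T = 165, S = E(K, T) = 35; 80 ⊕ 35 = 115.
P[3]: T = 166, S = E(K, T) = 36; 77 ⊕ 36 = 105.
P[4]: T = 167, S = E(K, T) = 37; 63 ⊕ 37 = 26.

P[1] = 245, P[2] = 115, P[3] = 105, P[4] = 26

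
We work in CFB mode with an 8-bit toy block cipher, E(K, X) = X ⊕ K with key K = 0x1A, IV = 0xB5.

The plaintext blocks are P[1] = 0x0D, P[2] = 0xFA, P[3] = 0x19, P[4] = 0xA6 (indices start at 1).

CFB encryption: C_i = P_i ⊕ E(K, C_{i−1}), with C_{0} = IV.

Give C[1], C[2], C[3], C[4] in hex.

C[1]: E(K, 0xB5) = 0xAF; 0x0D ⊕ 0xAF = 0xA2.
C[2]: E(K, 0xA2) = 0xB8; 0xFA ⊕ 0xB8 = 0x42.
C[3]: E(K, 0x42) = 0x58; 0x19 ⊕ 0x58 = 0x41.
C[4]: E(K, 0x41) = 0x5B; 0xA6 ⊕ 0x5B = 0xFD.

C[1] = 0xA2, C[2] = 0x42, C[3] = 0x41, C[4] = 0xFD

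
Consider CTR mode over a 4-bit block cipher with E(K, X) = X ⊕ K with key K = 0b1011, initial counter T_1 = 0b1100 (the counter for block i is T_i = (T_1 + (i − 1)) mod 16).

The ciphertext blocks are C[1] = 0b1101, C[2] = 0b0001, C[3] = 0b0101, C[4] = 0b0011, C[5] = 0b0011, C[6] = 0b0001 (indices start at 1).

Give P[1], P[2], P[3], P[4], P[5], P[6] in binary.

CTR decryption: S_i = E(K, T_i) where T_i is the counter for block i; P_i = C_i ⊕ S_i.
P[1]: T = 0b1100, S = E(K, T) = 0b0111; 0b1101 ⊕ 0b0111 = 0b1010.
P[2]: T = 0b1101, S = E(K, T) = 0b0110; 0b0001 ⊕ 0b0110 = 0b0111.
P[3]: T = 0b1110, S = E(K, T) = 0b0101; 0b0101 ⊕ 0b0101 = 0b0000.
P[4]: T = 0b1111, S = E(K, T) = 0b0100; 0b0011 ⊕ 0b0100 = 0b0111.
P[5]: T = 0b0000, S = E(K, T) = 0b1011; 0b0011 ⊕ 0b1011 = 0b1000.
P[6]: T = 0b0001, S = E(K, T) = 0b1010; 0b0001 ⊕ 0b1010 = 0b1011.

P[1] = 0b1010, P[2] = 0b0111, P[3] = 0b0000, P[4] = 0b0111, P[5] = 0b1000, P[6] = 0b1011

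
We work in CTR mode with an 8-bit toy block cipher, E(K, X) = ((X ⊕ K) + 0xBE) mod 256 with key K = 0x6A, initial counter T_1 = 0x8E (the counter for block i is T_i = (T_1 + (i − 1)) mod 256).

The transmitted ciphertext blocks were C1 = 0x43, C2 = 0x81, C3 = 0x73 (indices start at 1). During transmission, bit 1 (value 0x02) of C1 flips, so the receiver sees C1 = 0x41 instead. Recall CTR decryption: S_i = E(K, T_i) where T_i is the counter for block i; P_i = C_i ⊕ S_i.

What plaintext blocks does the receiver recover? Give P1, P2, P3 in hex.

P1 = 0xE3, P2 = 0x22, P3 = 0xCB

Only C1 changed, to 0x41. In CTR, a change in C_i flips the same bit in P_i only; the keystream is unaffected. Decrypting the received ciphertext:
P1: T = 0x8E, S = E(K, T) = 0xA2; 0x41 ⊕ 0xA2 = 0xE3.
P2: T = 0x8F, S = E(K, T) = 0xA3; 0x81 ⊕ 0xA3 = 0x22.
P3: T = 0x90, S = E(K, T) = 0xB8; 0x73 ⊕ 0xB8 = 0xCB.
Blocks that differ from the original plaintext: P1.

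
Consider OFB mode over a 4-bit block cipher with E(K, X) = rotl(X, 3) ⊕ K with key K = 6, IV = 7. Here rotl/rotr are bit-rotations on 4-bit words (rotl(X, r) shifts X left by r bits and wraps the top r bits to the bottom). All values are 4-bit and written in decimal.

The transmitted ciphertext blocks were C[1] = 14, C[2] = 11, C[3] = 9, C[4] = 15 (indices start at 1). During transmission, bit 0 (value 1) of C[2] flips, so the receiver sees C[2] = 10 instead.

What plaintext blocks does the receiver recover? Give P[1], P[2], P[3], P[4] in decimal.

P[1] = 3, P[2] = 2, P[3] = 11, P[4] = 8

OFB decryption: S_i = E(K, S_{i−1}) with S_{0} = IV; P_i = C_i ⊕ S_i.
Only C[2] changed, to 10. In OFB, a change in C_i flips the same bit in P_i only; the keystream is unaffected. Decrypting the received ciphertext:
P[1]: S = E(K, 7) = 13; 14 ⊕ 13 = 3.
P[2]: S = E(K, 13) = 8; 10 ⊕ 8 = 2.
P[3]: S = E(K, 8) = 2; 9 ⊕ 2 = 11.
P[4]: S = E(K, 2) = 7; 15 ⊕ 7 = 8.
Blocks that differ from the original plaintext: P[2].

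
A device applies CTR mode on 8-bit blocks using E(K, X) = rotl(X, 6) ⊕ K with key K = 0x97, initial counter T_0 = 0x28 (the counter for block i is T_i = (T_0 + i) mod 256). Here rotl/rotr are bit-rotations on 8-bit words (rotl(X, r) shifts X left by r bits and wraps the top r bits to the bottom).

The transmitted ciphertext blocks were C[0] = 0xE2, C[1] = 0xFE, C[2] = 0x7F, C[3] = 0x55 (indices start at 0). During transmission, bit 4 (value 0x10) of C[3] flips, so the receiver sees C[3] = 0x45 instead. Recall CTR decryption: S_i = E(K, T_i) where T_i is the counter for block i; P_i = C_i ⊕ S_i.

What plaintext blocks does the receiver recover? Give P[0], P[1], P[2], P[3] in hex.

P[0] = 0x7F, P[1] = 0x23, P[2] = 0x62, P[3] = 0x18

Only C[3] changed, to 0x45. In CTR, a change in C_i flips the same bit in P_i only; the keystream is unaffected. Decrypting the received ciphertext:
P[0]: T = 0x28, S = E(K, T) = 0x9D; 0xE2 ⊕ 0x9D = 0x7F.
P[1]: T = 0x29, S = E(K, T) = 0xDD; 0xFE ⊕ 0xDD = 0x23.
P[2]: T = 0x2A, S = E(K, T) = 0x1D; 0x7F ⊕ 0x1D = 0x62.
P[3]: T = 0x2B, S = E(K, T) = 0x5D; 0x45 ⊕ 0x5D = 0x18.
Blocks that differ from the original plaintext: P[3].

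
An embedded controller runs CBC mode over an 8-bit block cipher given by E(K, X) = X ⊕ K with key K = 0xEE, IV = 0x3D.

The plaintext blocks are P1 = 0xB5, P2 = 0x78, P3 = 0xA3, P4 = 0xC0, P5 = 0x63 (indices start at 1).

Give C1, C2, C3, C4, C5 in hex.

CBC encryption: C_i = E(K, P_i ⊕ C_{i−1}), with C_{0} = IV.
C1: P1 ⊕ 0x3D = 0x88; E(K, 0x88) = 0x66.
C2: P2 ⊕ 0x66 = 0x1E; E(K, 0x1E) = 0xF0.
C3: P3 ⊕ 0xF0 = 0x53; E(K, 0x53) = 0xBD.
C4: P4 ⊕ 0xBD = 0x7D; E(K, 0x7D) = 0x93.
C5: P5 ⊕ 0x93 = 0xF0; E(K, 0xF0) = 0x1E.

C1 = 0x66, C2 = 0xF0, C3 = 0xBD, C4 = 0x93, C5 = 0x1E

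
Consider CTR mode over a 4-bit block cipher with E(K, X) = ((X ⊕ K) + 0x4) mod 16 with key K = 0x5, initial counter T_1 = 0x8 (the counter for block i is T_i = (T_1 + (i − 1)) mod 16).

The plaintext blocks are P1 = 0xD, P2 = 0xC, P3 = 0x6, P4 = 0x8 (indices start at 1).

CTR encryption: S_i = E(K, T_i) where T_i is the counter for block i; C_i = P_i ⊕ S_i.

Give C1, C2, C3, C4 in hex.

C1 = 0xC, C2 = 0xC, C3 = 0x5, C4 = 0xA

C1: T = 0x8, S = E(K, T) = 0x1; 0xD ⊕ 0x1 = 0xC.
C2: T = 0x9, S = E(K, T) = 0x0; 0xC ⊕ 0x0 = 0xC.
C3: T = 0xA, S = E(K, T) = 0x3; 0x6 ⊕ 0x3 = 0x5.
C4: T = 0xB, S = E(K, T) = 0x2; 0x8 ⊕ 0x2 = 0xA.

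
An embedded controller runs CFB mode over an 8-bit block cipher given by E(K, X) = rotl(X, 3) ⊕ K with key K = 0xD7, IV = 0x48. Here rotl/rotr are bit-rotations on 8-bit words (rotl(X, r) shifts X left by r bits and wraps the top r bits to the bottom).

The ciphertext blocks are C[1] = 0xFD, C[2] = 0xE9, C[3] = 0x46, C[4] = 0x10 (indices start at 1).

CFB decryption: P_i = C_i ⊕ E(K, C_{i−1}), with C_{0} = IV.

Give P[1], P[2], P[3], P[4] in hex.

P[1]: E(K, 0x48) = 0x95; 0xFD ⊕ 0x95 = 0x68.
P[2]: E(K, 0xFD) = 0x38; 0xE9 ⊕ 0x38 = 0xD1.
P[3]: E(K, 0xE9) = 0x98; 0x46 ⊕ 0x98 = 0xDE.
P[4]: E(K, 0x46) = 0xE5; 0x10 ⊕ 0xE5 = 0xF5.

P[1] = 0x68, P[2] = 0xD1, P[3] = 0xDE, P[4] = 0xF5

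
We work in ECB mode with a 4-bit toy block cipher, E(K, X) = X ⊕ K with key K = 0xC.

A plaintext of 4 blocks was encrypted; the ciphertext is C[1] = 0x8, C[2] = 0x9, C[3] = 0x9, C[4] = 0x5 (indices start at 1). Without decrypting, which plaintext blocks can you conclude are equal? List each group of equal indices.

P[2] = P[3]

ECB encrypts each block independently with the same key, so equal ciphertext blocks imply equal plaintext blocks.
C[2] = C[3] = 0x9, so P[2] = P[3].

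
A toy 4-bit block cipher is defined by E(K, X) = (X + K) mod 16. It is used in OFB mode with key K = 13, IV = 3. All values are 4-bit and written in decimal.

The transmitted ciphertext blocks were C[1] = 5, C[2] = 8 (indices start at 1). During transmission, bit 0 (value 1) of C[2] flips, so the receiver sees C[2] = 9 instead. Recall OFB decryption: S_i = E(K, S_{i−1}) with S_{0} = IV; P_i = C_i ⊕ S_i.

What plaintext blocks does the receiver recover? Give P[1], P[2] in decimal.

Only C[2] changed, to 9. In OFB, a change in C_i flips the same bit in P_i only; the keystream is unaffected. Decrypting the received ciphertext:
P[1]: S = E(K, 3) = 0; 5 ⊕ 0 = 5.
P[2]: S = E(K, 0) = 13; 9 ⊕ 13 = 4.
Blocks that differ from the original plaintext: P[2].

P[1] = 5, P[2] = 4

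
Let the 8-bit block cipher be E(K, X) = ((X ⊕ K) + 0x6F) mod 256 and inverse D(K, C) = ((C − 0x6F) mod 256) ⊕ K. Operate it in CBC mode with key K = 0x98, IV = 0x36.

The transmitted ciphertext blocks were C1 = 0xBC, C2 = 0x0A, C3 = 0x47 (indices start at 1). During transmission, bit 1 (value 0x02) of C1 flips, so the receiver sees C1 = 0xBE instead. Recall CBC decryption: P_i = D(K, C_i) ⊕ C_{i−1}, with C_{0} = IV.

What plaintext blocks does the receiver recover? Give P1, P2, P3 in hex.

P1 = 0xE1, P2 = 0xBD, P3 = 0x4A

Only C1 changed, to 0xBE. In CBC, a change in C_i garbles P_i and flips the same bit in P_{i+1}. Decrypting the received ciphertext:
P1: D(K, 0xBE) = 0xD7; 0xD7 ⊕ 0x36 = 0xE1.
P2: D(K, 0x0A) = 0x03; 0x03 ⊕ 0xBE = 0xBD.
P3: D(K, 0x47) = 0x40; 0x40 ⊕ 0x0A = 0x4A.
Blocks that differ from the original plaintext: P1, P2.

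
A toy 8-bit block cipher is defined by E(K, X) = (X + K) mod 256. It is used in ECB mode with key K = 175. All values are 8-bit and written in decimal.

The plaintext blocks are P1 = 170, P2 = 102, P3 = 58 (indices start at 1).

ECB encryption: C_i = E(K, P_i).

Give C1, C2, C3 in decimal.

C1 = 89, C2 = 21, C3 = 233

C1: E(K, 170) = 89.
C2: E(K, 102) = 21.
C3: E(K, 58) = 233.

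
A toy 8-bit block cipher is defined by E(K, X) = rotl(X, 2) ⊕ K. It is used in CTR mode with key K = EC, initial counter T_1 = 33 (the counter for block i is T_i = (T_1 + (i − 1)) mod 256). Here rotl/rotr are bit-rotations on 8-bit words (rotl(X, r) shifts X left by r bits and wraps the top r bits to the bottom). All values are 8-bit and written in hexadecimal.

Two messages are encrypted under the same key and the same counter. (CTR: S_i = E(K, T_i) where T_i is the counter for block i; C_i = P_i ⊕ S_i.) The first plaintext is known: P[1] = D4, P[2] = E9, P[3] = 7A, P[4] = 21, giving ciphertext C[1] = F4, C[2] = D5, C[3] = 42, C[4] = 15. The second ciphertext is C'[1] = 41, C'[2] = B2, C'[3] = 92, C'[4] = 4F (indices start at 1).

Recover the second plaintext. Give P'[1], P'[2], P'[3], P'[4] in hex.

In CTR with a reused counter, both messages share the same keystream S_i, so C_i ⊕ C'_i = P_i ⊕ P'_i and thus P'_i = P_i ⊕ C_i ⊕ C'_i.
P'[1]: D4 ⊕ F4 ⊕ 41 = 61.
P'[2]: E9 ⊕ D5 ⊕ B2 = 8E.
P'[3]: 7A ⊕ 42 ⊕ 92 = AA.
P'[4]: 21 ⊕ 15 ⊕ 4F = 7B.

P'[1] = 61, P'[2] = 8E, P'[3] = AA, P'[4] = 7B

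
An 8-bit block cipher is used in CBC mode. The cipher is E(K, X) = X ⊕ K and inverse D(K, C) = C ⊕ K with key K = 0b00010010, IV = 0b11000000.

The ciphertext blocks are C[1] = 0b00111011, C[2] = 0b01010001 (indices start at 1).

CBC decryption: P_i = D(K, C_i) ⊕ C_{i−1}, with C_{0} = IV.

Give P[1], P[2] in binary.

P[1]: D(K, 0b00111011) = 0b00101001; 0b00101001 ⊕ 0b11000000 = 0b11101001.
P[2]: D(K, 0b01010001) = 0b01000011; 0b01000011 ⊕ 0b00111011 = 0b01111000.

P[1] = 0b11101001, P[2] = 0b01111000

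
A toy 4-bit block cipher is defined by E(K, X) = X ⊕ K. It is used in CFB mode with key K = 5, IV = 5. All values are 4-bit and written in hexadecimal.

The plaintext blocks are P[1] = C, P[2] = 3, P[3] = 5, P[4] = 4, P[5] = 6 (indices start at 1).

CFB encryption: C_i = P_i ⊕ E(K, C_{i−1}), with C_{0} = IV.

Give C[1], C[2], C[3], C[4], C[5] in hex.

C[1]: E(K, 5) = 0; C ⊕ 0 = C.
C[2]: E(K, C) = 9; 3 ⊕ 9 = A.
C[3]: E(K, A) = F; 5 ⊕ F = A.
C[4]: E(K, A) = F; 4 ⊕ F = B.
C[5]: E(K, B) = E; 6 ⊕ E = 8.

C[1] = C, C[2] = A, C[3] = A, C[4] = B, C[5] = 8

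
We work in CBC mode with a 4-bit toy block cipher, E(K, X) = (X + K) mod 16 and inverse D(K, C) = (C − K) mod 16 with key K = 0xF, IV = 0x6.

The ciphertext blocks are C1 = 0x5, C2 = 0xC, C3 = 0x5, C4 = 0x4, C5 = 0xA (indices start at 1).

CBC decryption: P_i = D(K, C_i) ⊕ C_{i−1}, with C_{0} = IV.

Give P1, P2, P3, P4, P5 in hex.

P1 = 0x0, P2 = 0x8, P3 = 0xA, P4 = 0x0, P5 = 0xF

P1: D(K, 0x5) = 0x6; 0x6 ⊕ 0x6 = 0x0.
P2: D(K, 0xC) = 0xD; 0xD ⊕ 0x5 = 0x8.
P3: D(K, 0x5) = 0x6; 0x6 ⊕ 0xC = 0xA.
P4: D(K, 0x4) = 0x5; 0x5 ⊕ 0x5 = 0x0.
P5: D(K, 0xA) = 0xB; 0xB ⊕ 0x4 = 0xF.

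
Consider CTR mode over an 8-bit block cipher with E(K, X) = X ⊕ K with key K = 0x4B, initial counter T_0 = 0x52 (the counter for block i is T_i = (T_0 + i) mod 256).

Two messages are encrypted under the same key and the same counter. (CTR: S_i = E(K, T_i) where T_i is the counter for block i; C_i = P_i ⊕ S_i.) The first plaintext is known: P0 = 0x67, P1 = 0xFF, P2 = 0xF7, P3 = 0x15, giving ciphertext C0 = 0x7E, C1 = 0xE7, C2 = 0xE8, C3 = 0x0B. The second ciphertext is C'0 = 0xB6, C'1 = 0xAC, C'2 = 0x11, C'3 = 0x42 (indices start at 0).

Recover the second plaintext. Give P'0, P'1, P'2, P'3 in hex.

In CTR with a reused counter, both messages share the same keystream S_i, so C_i ⊕ C'_i = P_i ⊕ P'_i and thus P'_i = P_i ⊕ C_i ⊕ C'_i.
P'0: 0x67 ⊕ 0x7E ⊕ 0xB6 = 0xAF.
P'1: 0xFF ⊕ 0xE7 ⊕ 0xAC = 0xB4.
P'2: 0xF7 ⊕ 0xE8 ⊕ 0x11 = 0x0E.
P'3: 0x15 ⊕ 0x0B ⊕ 0x42 = 0x5C.

P'0 = 0xAF, P'1 = 0xB4, P'2 = 0x0E, P'3 = 0x5C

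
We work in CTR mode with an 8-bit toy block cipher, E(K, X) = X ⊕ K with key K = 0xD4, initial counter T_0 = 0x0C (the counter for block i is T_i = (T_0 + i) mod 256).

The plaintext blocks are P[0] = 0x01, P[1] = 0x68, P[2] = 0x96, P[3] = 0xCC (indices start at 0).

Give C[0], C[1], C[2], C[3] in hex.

C[0] = 0xD9, C[1] = 0xB1, C[2] = 0x4C, C[3] = 0x17

CTR encryption: S_i = E(K, T_i) where T_i is the counter for block i; C_i = P_i ⊕ S_i.
C[0]: T = 0x0C, S = E(K, T) = 0xD8; 0x01 ⊕ 0xD8 = 0xD9.
C[1]: T = 0x0D, S = E(K, T) = 0xD9; 0x68 ⊕ 0xD9 = 0xB1.
C[2]: T = 0x0E, S = E(K, T) = 0xDA; 0x96 ⊕ 0xDA = 0x4C.
C[3]: T = 0x0F, S = E(K, T) = 0xDB; 0xCC ⊕ 0xDB = 0x17.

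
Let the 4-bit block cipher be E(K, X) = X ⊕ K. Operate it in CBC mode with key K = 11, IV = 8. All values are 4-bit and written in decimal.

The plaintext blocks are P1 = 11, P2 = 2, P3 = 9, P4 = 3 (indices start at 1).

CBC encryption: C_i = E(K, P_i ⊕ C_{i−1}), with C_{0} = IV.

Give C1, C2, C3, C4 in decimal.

C1 = 8, C2 = 1, C3 = 3, C4 = 11

C1: P1 ⊕ 8 = 3; E(K, 3) = 8.
C2: P2 ⊕ 8 = 10; E(K, 10) = 1.
C3: P3 ⊕ 1 = 8; E(K, 8) = 3.
C4: P4 ⊕ 3 = 0; E(K, 0) = 11.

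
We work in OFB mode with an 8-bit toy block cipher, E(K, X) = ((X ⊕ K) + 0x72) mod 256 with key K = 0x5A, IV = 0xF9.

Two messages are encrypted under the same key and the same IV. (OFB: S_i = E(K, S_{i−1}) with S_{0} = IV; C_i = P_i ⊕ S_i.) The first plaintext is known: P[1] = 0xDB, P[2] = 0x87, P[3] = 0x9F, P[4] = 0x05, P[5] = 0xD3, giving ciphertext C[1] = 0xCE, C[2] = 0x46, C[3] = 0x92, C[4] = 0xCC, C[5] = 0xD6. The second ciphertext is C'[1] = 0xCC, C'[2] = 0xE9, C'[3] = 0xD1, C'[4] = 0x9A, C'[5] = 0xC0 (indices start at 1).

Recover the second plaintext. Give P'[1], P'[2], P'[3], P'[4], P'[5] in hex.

P'[1] = 0xD9, P'[2] = 0x28, P'[3] = 0xDC, P'[4] = 0x53, P'[5] = 0xC5

In OFB with a reused IV, both messages share the same keystream S_i, so C_i ⊕ C'_i = P_i ⊕ P'_i and thus P'_i = P_i ⊕ C_i ⊕ C'_i.
P'[1]: 0xDB ⊕ 0xCE ⊕ 0xCC = 0xD9.
P'[2]: 0x87 ⊕ 0x46 ⊕ 0xE9 = 0x28.
P'[3]: 0x9F ⊕ 0x92 ⊕ 0xD1 = 0xDC.
P'[4]: 0x05 ⊕ 0xCC ⊕ 0x9A = 0x53.
P'[5]: 0xD3 ⊕ 0xD6 ⊕ 0xC0 = 0xC5.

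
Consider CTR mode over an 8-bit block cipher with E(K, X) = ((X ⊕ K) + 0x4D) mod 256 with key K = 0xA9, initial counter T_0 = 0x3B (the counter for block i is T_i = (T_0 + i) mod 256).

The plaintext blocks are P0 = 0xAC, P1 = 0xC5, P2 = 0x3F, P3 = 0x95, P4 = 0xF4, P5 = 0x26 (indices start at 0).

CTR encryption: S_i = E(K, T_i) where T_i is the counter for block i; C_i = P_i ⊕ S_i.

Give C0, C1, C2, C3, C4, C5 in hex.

C0 = 0x73, C1 = 0x27, C2 = 0xDE, C3 = 0x71, C4 = 0x17, C5 = 0x10

C0: T = 0x3B, S = E(K, T) = 0xDF; 0xAC ⊕ 0xDF = 0x73.
C1: T = 0x3C, S = E(K, T) = 0xE2; 0xC5 ⊕ 0xE2 = 0x27.
C2: T = 0x3D, S = E(K, T) = 0xE1; 0x3F ⊕ 0xE1 = 0xDE.
C3: T = 0x3E, S = E(K, T) = 0xE4; 0x95 ⊕ 0xE4 = 0x71.
C4: T = 0x3F, S = E(K, T) = 0xE3; 0xF4 ⊕ 0xE3 = 0x17.
C5: T = 0x40, S = E(K, T) = 0x36; 0x26 ⊕ 0x36 = 0x10.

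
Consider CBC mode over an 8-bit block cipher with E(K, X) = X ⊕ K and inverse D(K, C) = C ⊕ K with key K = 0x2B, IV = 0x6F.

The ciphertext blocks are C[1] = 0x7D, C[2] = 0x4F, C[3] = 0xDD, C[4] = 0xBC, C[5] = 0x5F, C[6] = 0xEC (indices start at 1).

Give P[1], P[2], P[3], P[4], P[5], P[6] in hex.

CBC decryption: P_i = D(K, C_i) ⊕ C_{i−1}, with C_{0} = IV.
P[1]: D(K, 0x7D) = 0x56; 0x56 ⊕ 0x6F = 0x39.
P[2]: D(K, 0x4F) = 0x64; 0x64 ⊕ 0x7D = 0x19.
P[3]: D(K, 0xDD) = 0xF6; 0xF6 ⊕ 0x4F = 0xB9.
P[4]: D(K, 0xBC) = 0x97; 0x97 ⊕ 0xDD = 0x4A.
P[5]: D(K, 0x5F) = 0x74; 0x74 ⊕ 0xBC = 0xC8.
P[6]: D(K, 0xEC) = 0xC7; 0xC7 ⊕ 0x5F = 0x98.

P[1] = 0x39, P[2] = 0x19, P[3] = 0xB9, P[4] = 0x4A, P[5] = 0xC8, P[6] = 0x98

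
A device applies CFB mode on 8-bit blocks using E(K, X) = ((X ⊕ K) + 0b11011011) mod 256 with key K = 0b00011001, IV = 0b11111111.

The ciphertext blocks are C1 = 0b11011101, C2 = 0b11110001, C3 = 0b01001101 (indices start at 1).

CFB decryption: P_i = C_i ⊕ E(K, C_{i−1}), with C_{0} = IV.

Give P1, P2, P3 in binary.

P1: E(K, 0b11111111) = 0b11000001; 0b11011101 ⊕ 0b11000001 = 0b00011100.
P2: E(K, 0b11011101) = 0b10011111; 0b11110001 ⊕ 0b10011111 = 0b01101110.
P3: E(K, 0b11110001) = 0b11000011; 0b01001101 ⊕ 0b11000011 = 0b10001110.

P1 = 0b00011100, P2 = 0b01101110, P3 = 0b10001110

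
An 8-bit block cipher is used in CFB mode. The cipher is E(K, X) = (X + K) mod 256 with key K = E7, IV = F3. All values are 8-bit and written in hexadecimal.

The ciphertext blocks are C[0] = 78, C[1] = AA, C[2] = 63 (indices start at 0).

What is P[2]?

CFB decryption: P_i = C_i ⊕ E(K, C_{i−1}), with C_{−1} = IV.
P[2]: E(K, AA) = 91; 63 ⊕ 91 = F2.

P[2] = F2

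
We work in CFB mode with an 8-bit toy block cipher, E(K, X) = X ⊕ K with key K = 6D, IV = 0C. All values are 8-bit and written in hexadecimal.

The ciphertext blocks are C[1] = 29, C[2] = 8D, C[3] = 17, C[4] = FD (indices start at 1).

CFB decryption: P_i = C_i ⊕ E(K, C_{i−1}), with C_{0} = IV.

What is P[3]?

P[3] = F7

P[3]: E(K, 8D) = E0; 17 ⊕ E0 = F7.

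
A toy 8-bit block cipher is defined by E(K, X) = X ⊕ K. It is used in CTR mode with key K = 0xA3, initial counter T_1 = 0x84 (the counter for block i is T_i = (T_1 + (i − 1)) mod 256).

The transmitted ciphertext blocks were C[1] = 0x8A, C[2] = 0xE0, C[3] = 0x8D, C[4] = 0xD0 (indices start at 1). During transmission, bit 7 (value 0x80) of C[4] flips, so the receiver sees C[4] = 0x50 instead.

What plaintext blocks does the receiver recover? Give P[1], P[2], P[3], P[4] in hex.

CTR decryption: S_i = E(K, T_i) where T_i is the counter for block i; P_i = C_i ⊕ S_i.
Only C[4] changed, to 0x50. In CTR, a change in C_i flips the same bit in P_i only; the keystream is unaffected. Decrypting the received ciphertext:
P[1]: T = 0x84, S = E(K, T) = 0x27; 0x8A ⊕ 0x27 = 0xAD.
P[2]: T = 0x85, S = E(K, T) = 0x26; 0xE0 ⊕ 0x26 = 0xC6.
P[3]: T = 0x86, S = E(K, T) = 0x25; 0x8D ⊕ 0x25 = 0xA8.
P[4]: T = 0x87, S = E(K, T) = 0x24; 0x50 ⊕ 0x24 = 0x74.
Blocks that differ from the original plaintext: P[4].

P[1] = 0xAD, P[2] = 0xC6, P[3] = 0xA8, P[4] = 0x74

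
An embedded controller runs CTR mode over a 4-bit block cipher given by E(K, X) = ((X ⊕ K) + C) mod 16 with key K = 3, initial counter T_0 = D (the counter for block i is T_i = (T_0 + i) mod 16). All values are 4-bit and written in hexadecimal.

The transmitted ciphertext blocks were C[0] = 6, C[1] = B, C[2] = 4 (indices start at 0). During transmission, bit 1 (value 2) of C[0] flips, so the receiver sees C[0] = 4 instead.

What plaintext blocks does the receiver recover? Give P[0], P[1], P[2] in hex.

P[0] = E, P[1] = 2, P[2] = C

CTR decryption: S_i = E(K, T_i) where T_i is the counter for block i; P_i = C_i ⊕ S_i.
Only C[0] changed, to 4. In CTR, a change in C_i flips the same bit in P_i only; the keystream is unaffected. Decrypting the received ciphertext:
P[0]: T = D, S = E(K, T) = A; 4 ⊕ A = E.
P[1]: T = E, S = E(K, T) = 9; B ⊕ 9 = 2.
P[2]: T = F, S = E(K, T) = 8; 4 ⊕ 8 = C.
Blocks that differ from the original plaintext: P[0].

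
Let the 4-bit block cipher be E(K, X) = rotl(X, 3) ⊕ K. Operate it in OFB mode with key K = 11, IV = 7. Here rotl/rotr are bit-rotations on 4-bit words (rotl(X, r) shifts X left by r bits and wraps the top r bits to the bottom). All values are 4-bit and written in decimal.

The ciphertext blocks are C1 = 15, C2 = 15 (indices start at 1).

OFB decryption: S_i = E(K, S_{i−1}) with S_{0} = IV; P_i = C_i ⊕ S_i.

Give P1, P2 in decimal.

P1: S = E(K, 7) = 0; 15 ⊕ 0 = 15.
P2: S = E(K, 0) = 11; 15 ⊕ 11 = 4.

P1 = 15, P2 = 4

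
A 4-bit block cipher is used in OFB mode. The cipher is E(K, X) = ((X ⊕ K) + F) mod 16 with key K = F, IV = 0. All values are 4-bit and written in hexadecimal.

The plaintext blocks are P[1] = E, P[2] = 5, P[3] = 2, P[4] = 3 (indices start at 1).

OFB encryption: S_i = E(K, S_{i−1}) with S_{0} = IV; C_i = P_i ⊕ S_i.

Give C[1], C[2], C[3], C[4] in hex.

C[1] = 0, C[2] = 5, C[3] = C, C[4] = 3

C[1]: S = E(K, 0) = E; E ⊕ E = 0.
C[2]: S = E(K, E) = 0; 5 ⊕ 0 = 5.
C[3]: S = E(K, 0) = E; 2 ⊕ E = C.
C[4]: S = E(K, E) = 0; 3 ⊕ 0 = 3.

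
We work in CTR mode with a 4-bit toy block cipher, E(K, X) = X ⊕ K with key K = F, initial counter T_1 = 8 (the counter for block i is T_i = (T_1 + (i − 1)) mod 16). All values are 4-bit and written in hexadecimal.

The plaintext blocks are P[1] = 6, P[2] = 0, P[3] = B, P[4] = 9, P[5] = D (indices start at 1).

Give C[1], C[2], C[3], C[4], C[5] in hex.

C[1] = 1, C[2] = 6, C[3] = E, C[4] = D, C[5] = E

CTR encryption: S_i = E(K, T_i) where T_i is the counter for block i; C_i = P_i ⊕ S_i.
C[1]: T = 8, S = E(K, T) = 7; 6 ⊕ 7 = 1.
C[2]: T = 9, S = E(K, T) = 6; 0 ⊕ 6 = 6.
C[3]: T = A, S = E(K, T) = 5; B ⊕ 5 = E.
C[4]: T = B, S = E(K, T) = 4; 9 ⊕ 4 = D.
C[5]: T = C, S = E(K, T) = 3; D ⊕ 3 = E.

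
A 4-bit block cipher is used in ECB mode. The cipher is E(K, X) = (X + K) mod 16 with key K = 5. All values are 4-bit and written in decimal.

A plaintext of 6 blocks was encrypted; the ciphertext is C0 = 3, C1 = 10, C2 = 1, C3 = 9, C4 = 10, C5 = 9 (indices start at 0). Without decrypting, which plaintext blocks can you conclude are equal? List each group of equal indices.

ECB encrypts each block independently with the same key, so equal ciphertext blocks imply equal plaintext blocks.
C1 = C4 = 10, so P1 = P4.
C3 = C5 = 9, so P3 = P5.

P1 = P4; P3 = P5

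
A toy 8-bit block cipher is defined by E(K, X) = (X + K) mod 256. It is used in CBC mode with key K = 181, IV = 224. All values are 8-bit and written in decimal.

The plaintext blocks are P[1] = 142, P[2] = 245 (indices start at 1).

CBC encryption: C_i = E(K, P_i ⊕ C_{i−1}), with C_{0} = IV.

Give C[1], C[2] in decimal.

C[1] = 35, C[2] = 139

C[1]: P[1] ⊕ 224 = 110; E(K, 110) = 35.
C[2]: P[2] ⊕ 35 = 214; E(K, 214) = 139.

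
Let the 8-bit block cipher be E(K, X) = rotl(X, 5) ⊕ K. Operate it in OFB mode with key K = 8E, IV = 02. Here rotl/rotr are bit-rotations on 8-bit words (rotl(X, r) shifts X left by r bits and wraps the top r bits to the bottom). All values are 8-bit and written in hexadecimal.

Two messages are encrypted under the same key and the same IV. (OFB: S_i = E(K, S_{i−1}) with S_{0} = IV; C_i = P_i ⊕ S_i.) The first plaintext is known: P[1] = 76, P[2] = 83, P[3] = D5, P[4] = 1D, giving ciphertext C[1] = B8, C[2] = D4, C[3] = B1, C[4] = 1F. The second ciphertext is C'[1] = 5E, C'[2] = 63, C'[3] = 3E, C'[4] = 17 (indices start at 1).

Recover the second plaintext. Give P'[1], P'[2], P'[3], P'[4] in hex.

In OFB with a reused IV, both messages share the same keystream S_i, so C_i ⊕ C'_i = P_i ⊕ P'_i and thus P'_i = P_i ⊕ C_i ⊕ C'_i.
P'[1]: 76 ⊕ B8 ⊕ 5E = 90.
P'[2]: 83 ⊕ D4 ⊕ 63 = 34.
P'[3]: D5 ⊕ B1 ⊕ 3E = 5A.
P'[4]: 1D ⊕ 1F ⊕ 17 = 15.

P'[1] = 90, P'[2] = 34, P'[3] = 5A, P'[4] = 15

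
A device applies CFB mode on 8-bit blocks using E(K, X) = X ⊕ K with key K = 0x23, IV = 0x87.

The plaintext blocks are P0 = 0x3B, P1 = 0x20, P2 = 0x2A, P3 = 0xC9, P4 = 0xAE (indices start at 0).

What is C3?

C3 = 0x7F

CFB encryption: C_i = P_i ⊕ E(K, C_{i−1}), with C_{−1} = IV.
C0: E(K, 0x87) = 0xA4; 0x3B ⊕ 0xA4 = 0x9F.
C1: E(K, 0x9F) = 0xBC; 0x20 ⊕ 0xBC = 0x9C.
C2: E(K, 0x9C) = 0xBF; 0x2A ⊕ 0xBF = 0x95.
C3: E(K, 0x95) = 0xB6; 0xC9 ⊕ 0xB6 = 0x7F.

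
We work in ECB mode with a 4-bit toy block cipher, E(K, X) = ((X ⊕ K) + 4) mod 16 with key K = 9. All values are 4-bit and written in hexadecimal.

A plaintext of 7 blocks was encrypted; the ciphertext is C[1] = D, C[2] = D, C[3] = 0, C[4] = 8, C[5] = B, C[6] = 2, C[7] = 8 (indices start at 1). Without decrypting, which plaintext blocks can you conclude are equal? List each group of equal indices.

P[1] = P[2]; P[4] = P[7]

ECB encrypts each block independently with the same key, so equal ciphertext blocks imply equal plaintext blocks.
C[1] = C[2] = D, so P[1] = P[2].
C[4] = C[7] = 8, so P[4] = P[7].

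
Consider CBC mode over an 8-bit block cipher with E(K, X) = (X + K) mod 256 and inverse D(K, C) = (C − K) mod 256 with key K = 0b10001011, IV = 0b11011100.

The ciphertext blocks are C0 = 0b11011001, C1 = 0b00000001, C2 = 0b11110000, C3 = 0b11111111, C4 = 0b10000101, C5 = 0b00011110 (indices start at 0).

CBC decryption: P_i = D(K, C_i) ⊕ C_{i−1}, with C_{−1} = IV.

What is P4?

P4: D(K, 0b10000101) = 0b11111010; 0b11111010 ⊕ 0b11111111 = 0b00000101.

P4 = 0b00000101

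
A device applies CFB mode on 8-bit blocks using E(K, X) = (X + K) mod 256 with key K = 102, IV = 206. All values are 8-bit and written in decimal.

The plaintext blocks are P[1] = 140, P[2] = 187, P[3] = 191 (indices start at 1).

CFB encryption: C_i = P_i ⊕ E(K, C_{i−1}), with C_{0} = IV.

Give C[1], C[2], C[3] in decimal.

C[1] = 184, C[2] = 165, C[3] = 180

C[1]: E(K, 206) = 52; 140 ⊕ 52 = 184.
C[2]: E(K, 184) = 30; 187 ⊕ 30 = 165.
C[3]: E(K, 165) = 11; 191 ⊕ 11 = 180.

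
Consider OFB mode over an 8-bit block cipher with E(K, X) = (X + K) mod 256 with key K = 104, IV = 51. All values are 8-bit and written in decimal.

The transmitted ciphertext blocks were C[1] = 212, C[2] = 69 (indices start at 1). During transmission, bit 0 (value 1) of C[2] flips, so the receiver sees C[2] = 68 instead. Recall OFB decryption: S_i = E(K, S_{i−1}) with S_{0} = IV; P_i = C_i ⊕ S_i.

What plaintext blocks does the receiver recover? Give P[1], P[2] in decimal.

Only C[2] changed, to 68. In OFB, a change in C_i flips the same bit in P_i only; the keystream is unaffected. Decrypting the received ciphertext:
P[1]: S = E(K, 51) = 155; 212 ⊕ 155 = 79.
P[2]: S = E(K, 155) = 3; 68 ⊕ 3 = 71.
Blocks that differ from the original plaintext: P[2].

P[1] = 79, P[2] = 71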